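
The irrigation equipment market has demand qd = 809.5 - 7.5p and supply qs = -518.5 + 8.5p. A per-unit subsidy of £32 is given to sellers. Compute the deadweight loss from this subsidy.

Pre-subsidy: 809.5 - 7.5p = -518.5 + 8.5p gives p* = 83, q* = 187.
With the subsidy, sellers receive ps = pb + 32 for each unit, where pb is the price buyers pay.
Supply in terms of pb becomes qs = -518.5 + 8.5(pb + 32) = -246.5 + 8.5pb. Setting this equal to demand: 809.5 - 7.5pb = -246.5 + 8.5pb, so pb = 66.
Sellers receive ps = 66 + 32 = 98; q' = 809.5 − 7.5·66 = 314.5.
The subsidy expands output by 314.5 − 187 = 127.5 past the efficient level; on those units the gap between marginal cost and willingness to pay runs from 0 up to 32.
DWL = ½ × 32 × 127.5 = 2040.

Deadweight loss = £2040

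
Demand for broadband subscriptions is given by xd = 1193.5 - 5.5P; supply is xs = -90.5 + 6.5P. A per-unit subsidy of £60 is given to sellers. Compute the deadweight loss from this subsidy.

Deadweight loss = £5362.5

Pre-subsidy: 1193.5 - 5.5P = -90.5 + 6.5P gives P* = 107, x* = 605.
With the subsidy, sellers receive Ps = Pb + 60 for each unit, where Pb is the price buyers pay.
Supply in terms of Pb becomes xs = -90.5 + 6.5(Pb + 60) = 299.5 + 6.5Pb. Setting this equal to demand: 1193.5 - 5.5Pb = 299.5 + 6.5Pb, so Pb = 74.5.
Sellers receive Ps = 74.5 + 60 = 134.5; x' = 1193.5 − 5.5·74.5 = 783.75.
The subsidy expands output by 783.75 − 605 = 178.75 past the efficient level; on those units the gap between marginal cost and willingness to pay runs from 0 up to 60.
DWL = ½ × 60 × 178.75 = 5362.5.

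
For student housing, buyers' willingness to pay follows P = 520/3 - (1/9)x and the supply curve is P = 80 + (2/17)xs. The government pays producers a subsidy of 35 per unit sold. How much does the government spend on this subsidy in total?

Pre-subsidy: 520/3 - (1/9)x = 80 + (2/17)x gives x* = 408 and P* = 128.
With the subsidy, sellers receive Ps = Pb + 35 for each unit, where Pb is the price buyers pay.
On the curves, Pb = 520/3 - (1/9)x and Ps = 80 + (2/17)x; the wedge Ps − Pb = 35 gives 80 + (2/17)x − (520/3 - (1/9)x) = 35, so x' = 561.
Then Pb = 520/3 − (1/9)·561 = 111 and Ps = 80 + (2/17)·561 = 146.
Government outlay = subsidy × quantity = 35 × 561 = 19635.

Government cost = 19635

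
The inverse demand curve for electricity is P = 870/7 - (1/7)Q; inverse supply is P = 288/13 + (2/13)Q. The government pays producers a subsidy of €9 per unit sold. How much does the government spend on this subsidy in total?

Government cost = €3371

Pre-subsidy: 870/7 - (1/7)Q = 288/13 + (2/13)Q gives Q* = 3098/9 and P* = 676/9.
With the subsidy, sellers receive Ps = Pb + 9 for each unit, where Pb is the price buyers pay.
On the curves, Pb = 870/7 - (1/7)Q and Ps = 288/13 + (2/13)Q; the wedge Ps − Pb = 9 gives 288/13 + (2/13)Q − (870/7 - (1/7)Q) = 9, so Q' = 3371/9.
Then Pb = 870/7 − (1/7)·(3371/9) = 637/9 and Ps = 288/13 + (2/13)·(3371/9) = 718/9.
Government outlay = subsidy × quantity = 9 × 3371/9 = 3371.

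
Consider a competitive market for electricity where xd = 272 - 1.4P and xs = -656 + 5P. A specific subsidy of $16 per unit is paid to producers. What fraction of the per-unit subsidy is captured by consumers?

Consumer share = 0.78125

Pre-subsidy: 272 - 1.4P = -656 + 5P gives P* = 145, x* = 69.
With the subsidy, sellers receive Ps = Pb + 16 for each unit, where Pb is the price buyers pay.
Supply in terms of Pb becomes xs = -656 + 5(Pb + 16) = -576 + 5Pb. Setting this equal to demand: 272 - 1.4Pb = -576 + 5Pb, so Pb = 132.5.
Sellers receive Ps = 132.5 + 16 = 148.5; x' = 272 − 1.4·132.5 = 86.5.
Buyers' price falls by P* − Pb = 145 − 132.5 = 12.5; sellers' price rises by Ps − P* = 148.5 − 145 = 3.5.
So consumers capture 12.5/16 = 0.78125 of each unit of subsidy.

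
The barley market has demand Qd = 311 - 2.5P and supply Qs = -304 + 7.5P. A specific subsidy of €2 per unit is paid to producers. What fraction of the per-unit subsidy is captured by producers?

Producer share = 0.25

Pre-subsidy: 311 - 2.5P = -304 + 7.5P gives P* = 61.5, Q* = 157.25.
With the subsidy, sellers receive Ps = Pb + 2 for each unit, where Pb is the price buyers pay.
Supply in terms of Pb becomes Qs = -304 + 7.5(Pb + 2) = -289 + 7.5Pb. Setting this equal to demand: 311 - 2.5Pb = -289 + 7.5Pb, so Pb = 60.
Sellers receive Ps = 60 + 2 = 62; Q' = 311 − 2.5·60 = 161.
Buyers' price falls by P* − Pb = 61.5 − 60 = 1.5; sellers' price rises by Ps − P* = 62 − 61.5 = 0.5.
So producers capture 0.5/2 = 0.25 of each unit of subsidy.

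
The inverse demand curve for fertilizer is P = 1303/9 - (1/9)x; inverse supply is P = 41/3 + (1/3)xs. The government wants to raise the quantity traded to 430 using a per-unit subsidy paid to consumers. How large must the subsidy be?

At x = 430, from the demand curve buyers pay Pb = 1303/9 − (1/9)·430 = 97; from the supply curve sellers need Ps = 41/3 + (1/3)·430 = 157.
The subsidy must fill the gap: s = Ps − Pb = 157 − 97 = 60.

Required subsidy s = 60 per unit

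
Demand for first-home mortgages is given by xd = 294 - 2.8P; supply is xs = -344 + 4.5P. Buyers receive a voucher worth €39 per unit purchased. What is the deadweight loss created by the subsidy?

Pre-subsidy: 294 - 2.8P = -344 + 4.5P gives P* = 6380/73, x* = 3598/73.
With the rebate, buyers effectively pay Pb = Ps − 39, where Ps is the price sellers receive.
Demand in terms of Ps becomes xd = 294 − 2.8(Ps − 39) = 403.2 - 2.8Ps. Setting this equal to supply: 403.2 - 2.8Ps = -344 + 4.5Ps, so Ps = 7472/73.
Buyers pay Pb = 7472/73 − 39 = 4625/73; x' = -344 + 4.5·(7472/73) = 8512/73.
The subsidy expands output by 8512/73 − 3598/73 = 4914/73 past the efficient level; on those units the gap between marginal cost and willingness to pay runs from 0 up to 39.
DWL = ½ × 39 × 4914/73 = 95823/73.

Deadweight loss = 95823/73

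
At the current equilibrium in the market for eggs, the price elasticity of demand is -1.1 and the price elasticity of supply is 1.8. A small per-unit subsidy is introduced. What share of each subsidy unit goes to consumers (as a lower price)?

For a small subsidy around the equilibrium, the benefit split depends on the relative slopes, which at a point are proportional to the elasticities.
Buyer share = εs/(εs + |εd|) = 1.8/(1.8 + 1.1) = 18/29; seller share = |εd|/(εs + |εd|) = 11/29.

Consumer share = 18/29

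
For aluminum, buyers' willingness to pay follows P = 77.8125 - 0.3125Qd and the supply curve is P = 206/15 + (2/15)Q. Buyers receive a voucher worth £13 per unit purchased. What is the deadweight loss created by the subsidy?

Pre-subsidy: 77.8125 - 0.3125Q = 206/15 + (2/15)Q gives Q* = 15379/107 and P* = 3520/107.
With the rebate, buyers effectively pay Pb = Ps − 13, where Ps is the price sellers receive.
On the curves, Pb = 77.8125 - 0.3125Q and Ps = 206/15 + (2/15)Q; the wedge Ps − Pb = 13 gives 206/15 + (2/15)Q − (77.8125 - 0.3125Q) = 13, so Q' = 18499/107.
Then Pb = 77.8125 − 0.3125·(18499/107) = 2545/107 and Ps = 206/15 + (2/15)·(18499/107) = 3936/107.
The subsidy expands output by 18499/107 − 15379/107 = 3120/107 past the efficient level; on those units the gap between marginal cost and willingness to pay runs from 0 up to 13.
DWL = ½ × 13 × 3120/107 = 20280/107.

Deadweight loss = 20280/107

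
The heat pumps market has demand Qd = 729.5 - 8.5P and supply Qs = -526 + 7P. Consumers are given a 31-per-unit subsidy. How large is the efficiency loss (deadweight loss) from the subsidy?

Deadweight loss = 1844.5

Pre-subsidy: 729.5 - 8.5P = -526 + 7P gives P* = 81, Q* = 41.
With the rebate, buyers effectively pay Pb = Ps − 31, where Ps is the price sellers receive.
Demand in terms of Ps becomes Qd = 729.5 − 8.5(Ps − 31) = 993 - 8.5Ps. Setting this equal to supply: 993 - 8.5Ps = -526 + 7Ps, so Ps = 98.
Buyers pay Pb = 98 − 31 = 67; Q' = -526 + 7·98 = 160.
The subsidy expands output by 160 − 41 = 119 past the efficient level; on those units the gap between marginal cost and willingness to pay runs from 0 up to 31.
DWL = ½ × 31 × 119 = 1844.5.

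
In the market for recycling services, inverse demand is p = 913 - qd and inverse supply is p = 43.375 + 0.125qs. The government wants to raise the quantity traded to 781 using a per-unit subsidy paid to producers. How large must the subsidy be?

Required subsidy s = 9 per unit

At q = 781, from the demand curve buyers pay pb = 913 − 1·781 = 132; from the supply curve sellers need ps = 43.375 + 0.125·781 = 141.
The subsidy must fill the gap: s = ps − pb = 141 − 132 = 9.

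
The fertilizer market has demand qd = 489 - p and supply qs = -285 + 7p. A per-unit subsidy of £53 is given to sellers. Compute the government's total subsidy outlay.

Government cost = £23247.125

Pre-subsidy: 489 - p = -285 + 7p gives p* = 96.75, q* = 392.25.
With the subsidy, sellers receive ps = pb + 53 for each unit, where pb is the price buyers pay.
Supply in terms of pb becomes qs = -285 + 7(pb + 53) = 86 + 7pb. Setting this equal to demand: 489 - pb = 86 + 7pb, so pb = 50.375.
Sellers receive ps = 50.375 + 53 = 103.375; q' = 489 − 1·50.375 = 438.625.
Government outlay = subsidy × quantity = 53 × 438.625 = 23247.125.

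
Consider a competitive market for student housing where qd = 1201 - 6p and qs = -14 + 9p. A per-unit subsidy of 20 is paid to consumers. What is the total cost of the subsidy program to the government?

Pre-subsidy: 1201 - 6p = -14 + 9p gives p* = 81, q* = 715.
With the rebate, buyers effectively pay pb = ps − 20, where ps is the price sellers receive.
Demand in terms of ps becomes qd = 1201 − 6(ps − 20) = 1321 - 6ps. Setting this equal to supply: 1321 - 6ps = -14 + 9ps, so ps = 89.
Buyers pay pb = 89 − 20 = 69; q' = -14 + 9·89 = 787.
Government outlay = subsidy × quantity = 20 × 787 = 15740.

Government cost = 15740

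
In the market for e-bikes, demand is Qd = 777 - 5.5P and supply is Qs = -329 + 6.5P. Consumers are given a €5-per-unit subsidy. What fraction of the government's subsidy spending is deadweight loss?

Pre-subsidy: 777 - 5.5P = -329 + 6.5P gives P* = 553/6, Q* = 3241/12.
With the rebate, buyers effectively pay Pb = Ps − 5, where Ps is the price sellers receive.
Demand in terms of Ps becomes Qd = 777 − 5.5(Ps − 5) = 804.5 - 5.5Ps. Setting this equal to supply: 804.5 - 5.5Ps = -329 + 6.5Ps, so Ps = 2267/24.
Buyers pay Pb = 2267/24 − 5 = 2147/24; Q' = -329 + 6.5·(2267/24) = 13679/48.
ΔCS = ½(3241/12 + 13679/48)(553/6 − 2147/24) = 577265/768; ΔPS = ½(3241/12 + 13679/48)(2267/24 − 553/6) = 488455/768.
Government spending = 5 × 13679/48 = 68395/48.
DWL = ½ × 5 × (13679/48 − 3241/12) = 3575/96; fraction = (3575/96) / (68395/48) = 715/27358.

DWL / government spending = 715/27358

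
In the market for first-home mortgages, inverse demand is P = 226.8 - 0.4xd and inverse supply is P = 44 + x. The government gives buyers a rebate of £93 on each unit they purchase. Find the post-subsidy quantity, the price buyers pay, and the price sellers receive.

Pre-subsidy: 226.8 - 0.4x = 44 + x gives x* = 914/7 and P* = 1222/7.
With the rebate, buyers effectively pay Pb = Ps − 93, where Ps is the price sellers receive.
On the curves, Pb = 226.8 - 0.4x and Ps = 44 + x; the wedge Ps − Pb = 93 gives 44 + x − (226.8 - 0.4x) = 93, so x' = 197.
Then Pb = 226.8 − 0.4·197 = 148 and Ps = 44 + 1·197 = 241.

x' = 197; buyers pay £148; sellers receive £241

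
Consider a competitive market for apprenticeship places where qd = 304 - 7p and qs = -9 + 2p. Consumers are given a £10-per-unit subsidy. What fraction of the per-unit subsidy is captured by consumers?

Pre-subsidy: 304 - 7p = -9 + 2p gives p* = 313/9, q* = 545/9.
With the rebate, buyers effectively pay pb = ps − 10, where ps is the price sellers receive.
Demand in terms of ps becomes qd = 304 − 7(ps − 10) = 374 - 7ps. Setting this equal to supply: 374 - 7ps = -9 + 2ps, so ps = 383/9.
Buyers pay pb = 383/9 − 10 = 293/9; q' = -9 + 2·(383/9) = 685/9.
Buyers' price falls by p* − pb = 313/9 − 293/9 = 20/9; sellers' price rises by ps − p* = 383/9 − 313/9 = 70/9.
So consumers capture (20/9)/10 = 2/9 of each unit of subsidy.

Consumer share = 2/9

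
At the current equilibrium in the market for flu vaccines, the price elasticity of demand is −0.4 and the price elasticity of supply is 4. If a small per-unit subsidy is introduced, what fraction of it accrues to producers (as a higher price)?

Producer share = 1/11

For a small subsidy around the equilibrium, the benefit split depends on the relative slopes, which at a point are proportional to the elasticities.
Buyer share = εs/(εs + |εd|) = 4/(4 + 0.4) = 10/11; seller share = |εd|/(εs + |εd|) = 1/11.
So producers capture 1/11 of the subsidy.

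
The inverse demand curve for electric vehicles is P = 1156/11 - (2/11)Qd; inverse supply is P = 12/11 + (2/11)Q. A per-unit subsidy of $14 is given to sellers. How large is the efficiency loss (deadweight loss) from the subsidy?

Pre-subsidy: 1156/11 - (2/11)Q = 12/11 + (2/11)Q gives Q* = 286 and P* = 584/11.
With the subsidy, sellers receive Ps = Pb + 14 for each unit, where Pb is the price buyers pay.
On the curves, Pb = 1156/11 - (2/11)Q and Ps = 12/11 + (2/11)Q; the wedge Ps − Pb = 14 gives 12/11 + (2/11)Q − (1156/11 - (2/11)Q) = 14, so Q' = 324.5.
Then Pb = 1156/11 − (2/11)·324.5 = 507/11 and Ps = 12/11 + (2/11)·324.5 = 661/11.
The subsidy expands output by 324.5 − 286 = 38.5 past the efficient level; on those units the gap between marginal cost and willingness to pay runs from 0 up to 14.
DWL = ½ × 14 × 38.5 = 269.5.

Deadweight loss = $269.5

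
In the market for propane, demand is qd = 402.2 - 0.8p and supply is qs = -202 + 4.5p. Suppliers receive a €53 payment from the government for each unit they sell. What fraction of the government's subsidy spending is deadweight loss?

DWL / government spending = 18/347

Pre-subsidy: 402.2 - 0.8p = -202 + 4.5p gives p* = 114, q* = 311.
With the subsidy, sellers receive ps = pb + 53 for each unit, where pb is the price buyers pay.
Supply in terms of pb becomes qs = -202 + 4.5(pb + 53) = 36.5 + 4.5pb. Setting this equal to demand: 402.2 - 0.8pb = 36.5 + 4.5pb, so pb = 69.
Sellers receive ps = 69 + 53 = 122; q' = 402.2 − 0.8·69 = 347.
ΔCS = ½(311 + 347)(114 − 69) = 14805; ΔPS = ½(311 + 347)(122 − 114) = 2632.
Government spending = 53 × 347 = 18391.
DWL = ½ × 53 × (347 − 311) = 954; fraction = 954 / 18391 = 18/347.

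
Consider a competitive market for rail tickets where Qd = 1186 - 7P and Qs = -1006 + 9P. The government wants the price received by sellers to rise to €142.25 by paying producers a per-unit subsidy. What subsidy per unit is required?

At a seller price of 142.25, quantity supplied is -1006 + 9·142.25 = 274.25.
Buyers absorb 274.25 only when they pay Pb with 1186 − 7·Pb = 274.25, i.e. Pb = 130.25.
s = Ps − Pb = 142.25 − 130.25 = 12.

Required subsidy s = €12 per unit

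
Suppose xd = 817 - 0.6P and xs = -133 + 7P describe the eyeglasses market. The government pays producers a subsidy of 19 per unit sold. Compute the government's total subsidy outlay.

Government cost = 14297.5

Pre-subsidy: 817 - 0.6P = -133 + 7P gives P* = 125, x* = 742.
With the subsidy, sellers receive Ps = Pb + 19 for each unit, where Pb is the price buyers pay.
Supply in terms of Pb becomes xs = -133 + 7(Pb + 19) = 0 + 7Pb. Setting this equal to demand: 817 - 0.6Pb = 0 + 7Pb, so Pb = 107.5.
Sellers receive Ps = 107.5 + 19 = 126.5; x' = 817 − 0.6·107.5 = 752.5.
Government outlay = subsidy × quantity = 19 × 752.5 = 14297.5.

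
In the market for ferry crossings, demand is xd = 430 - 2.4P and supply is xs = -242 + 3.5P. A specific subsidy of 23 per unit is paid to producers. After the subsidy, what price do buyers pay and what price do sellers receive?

Buyers pay 5915/59; sellers receive 7272/59

Pre-subsidy: 430 - 2.4P = -242 + 3.5P gives P* = 6720/59, x* = 9242/59.
With the subsidy, sellers receive Ps = Pb + 23 for each unit, where Pb is the price buyers pay.
Supply in terms of Pb becomes xs = -242 + 3.5(Pb + 23) = -161.5 + 3.5Pb. Setting this equal to demand: 430 - 2.4Pb = -161.5 + 3.5Pb, so Pb = 5915/59.
Sellers receive Ps = 5915/59 + 23 = 7272/59; x' = 430 − 2.4·(5915/59) = 11174/59.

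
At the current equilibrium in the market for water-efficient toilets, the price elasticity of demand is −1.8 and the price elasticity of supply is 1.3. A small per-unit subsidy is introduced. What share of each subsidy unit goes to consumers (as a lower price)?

Consumer share = 13/31

For a small subsidy around the equilibrium, the benefit split depends on the relative slopes, which at a point are proportional to the elasticities.
Buyer share = εs/(εs + |εd|) = 1.3/(1.3 + 1.8) = 13/31; seller share = |εd|/(εs + |εd|) = 18/31.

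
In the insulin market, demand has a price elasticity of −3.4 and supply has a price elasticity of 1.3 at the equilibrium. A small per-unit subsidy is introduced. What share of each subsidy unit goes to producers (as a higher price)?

Producer share = 34/47

For a small subsidy around the equilibrium, the benefit split depends on the relative slopes, which at a point are proportional to the elasticities.
Buyer share = εs/(εs + |εd|) = 1.3/(1.3 + 3.4) = 13/47; seller share = |εd|/(εs + |εd|) = 34/47.
So producers capture 34/47 of the subsidy.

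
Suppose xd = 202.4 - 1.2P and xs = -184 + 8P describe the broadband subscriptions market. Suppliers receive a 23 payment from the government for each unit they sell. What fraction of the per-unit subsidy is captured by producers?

Pre-subsidy: 202.4 - 1.2P = -184 + 8P gives P* = 42, x* = 152.
With the subsidy, sellers receive Ps = Pb + 23 for each unit, where Pb is the price buyers pay.
Supply in terms of Pb becomes xs = -184 + 8(Pb + 23) = 0 + 8Pb. Setting this equal to demand: 202.4 - 1.2Pb = 0 + 8Pb, so Pb = 22.
Sellers receive Ps = 22 + 23 = 45; x' = 202.4 − 1.2·22 = 176.
Buyers' price falls by P* − Pb = 42 − 22 = 20; sellers' price rises by Ps − P* = 45 − 42 = 3.
So producers capture 3/23 = 3/23 of each unit of subsidy.

Producer share = 3/23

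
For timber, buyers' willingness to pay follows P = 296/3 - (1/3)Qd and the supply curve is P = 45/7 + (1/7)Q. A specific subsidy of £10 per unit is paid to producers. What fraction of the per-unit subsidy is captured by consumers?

Consumer share = 0.7

Pre-subsidy: 296/3 - (1/3)Q = 45/7 + (1/7)Q gives Q* = 193.7 and P* = 34.1.
With the subsidy, sellers receive Ps = Pb + 10 for each unit, where Pb is the price buyers pay.
On the curves, Pb = 296/3 - (1/3)Q and Ps = 45/7 + (1/7)Q; the wedge Ps − Pb = 10 gives 45/7 + (1/7)Q − (296/3 - (1/3)Q) = 10, so Q' = 214.7.
Then Pb = 296/3 − (1/3)·214.7 = 27.1 and Ps = 45/7 + (1/7)·214.7 = 37.1.
Buyers' price falls by P* − Pb = 34.1 − 27.1 = 7; sellers' price rises by Ps − P* = 37.1 − 34.1 = 3.
So consumers capture 7/10 = 0.7 of each unit of subsidy.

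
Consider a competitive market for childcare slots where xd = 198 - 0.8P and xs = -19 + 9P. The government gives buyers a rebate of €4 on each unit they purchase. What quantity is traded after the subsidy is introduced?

Pre-subsidy: 198 - 0.8P = -19 + 9P gives P* = 155/7, x* = 1262/7.
With the rebate, buyers effectively pay Pb = Ps − 4, where Ps is the price sellers receive.
Demand in terms of Ps becomes xd = 198 − 0.8(Ps − 4) = 201.2 - 0.8Ps. Setting this equal to supply: 201.2 - 0.8Ps = -19 + 9Ps, so Ps = 1101/49.
Buyers pay Pb = 1101/49 − 4 = 905/49; x' = -19 + 9·(1101/49) = 8978/49.

x' = 8978/49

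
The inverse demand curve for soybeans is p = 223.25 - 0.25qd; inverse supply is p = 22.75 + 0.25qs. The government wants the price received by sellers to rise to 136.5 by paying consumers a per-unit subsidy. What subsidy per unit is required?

At a seller price of 136.5, quantity supplied is -91 + 4·136.5 = 455.
Buyers absorb 455 only when they pay pb = 223.25 − 0.25·455 = 109.5.
s = ps − pb = 136.5 − 109.5 = 27.

Required subsidy s = 27 per unit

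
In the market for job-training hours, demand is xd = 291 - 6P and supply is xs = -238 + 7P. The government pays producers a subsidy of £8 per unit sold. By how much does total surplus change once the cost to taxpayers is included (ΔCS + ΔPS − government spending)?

Pre-subsidy: 291 - 6P = -238 + 7P gives P* = 529/13, x* = 609/13.
With the subsidy, sellers receive Ps = Pb + 8 for each unit, where Pb is the price buyers pay.
Supply in terms of Pb becomes xs = -238 + 7(Pb + 8) = -182 + 7Pb. Setting this equal to demand: 291 - 6Pb = -182 + 7Pb, so Pb = 473/13.
Sellers receive Ps = 473/13 + 8 = 577/13; x' = 291 − 6·(473/13) = 945/13.
ΔCS = ½(609/13 + 945/13)(529/13 − 473/13) = 43512/169; ΔPS = ½(609/13 + 945/13)(577/13 − 529/13) = 37296/169.
Government spending = 8 × 945/13 = 7560/13.
Net change = 43512/169 + 37296/169 − 7560/13 = -1344/13. The loss equals the DWL triangle ½·8·336/13.

Net change in total surplus = -1344/13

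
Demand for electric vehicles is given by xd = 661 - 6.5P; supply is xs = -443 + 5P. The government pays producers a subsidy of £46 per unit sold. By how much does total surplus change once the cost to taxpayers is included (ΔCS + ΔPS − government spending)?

Net change in total surplus = -£2990

Pre-subsidy: 661 - 6.5P = -443 + 5P gives P* = 96, x* = 37.
With the subsidy, sellers receive Ps = Pb + 46 for each unit, where Pb is the price buyers pay.
Supply in terms of Pb becomes xs = -443 + 5(Pb + 46) = -213 + 5Pb. Setting this equal to demand: 661 - 6.5Pb = -213 + 5Pb, so Pb = 76.
Sellers receive Ps = 76 + 46 = 122; x' = 661 − 6.5·76 = 167.
ΔCS = ½(37 + 167)(96 − 76) = 2040; ΔPS = ½(37 + 167)(122 − 96) = 2652.
Government spending = 46 × 167 = 7682.
Net change = 2040 + 2652 − 7682 = -2990. The loss equals the DWL triangle ½·46·130.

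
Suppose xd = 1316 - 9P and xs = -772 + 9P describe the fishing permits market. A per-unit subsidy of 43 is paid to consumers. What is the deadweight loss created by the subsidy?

Pre-subsidy: 1316 - 9P = -772 + 9P gives P* = 116, x* = 272.
With the rebate, buyers effectively pay Pb = Ps − 43, where Ps is the price sellers receive.
Demand in terms of Ps becomes xd = 1316 − 9(Ps − 43) = 1703 - 9Ps. Setting this equal to supply: 1703 - 9Ps = -772 + 9Ps, so Ps = 137.5.
Buyers pay Pb = 137.5 − 43 = 94.5; x' = -772 + 9·137.5 = 465.5.
The subsidy expands output by 465.5 − 272 = 193.5 past the efficient level; on those units the gap between marginal cost and willingness to pay runs from 0 up to 43.
DWL = ½ × 43 × 193.5 = 4160.25.

Deadweight loss = 4160.25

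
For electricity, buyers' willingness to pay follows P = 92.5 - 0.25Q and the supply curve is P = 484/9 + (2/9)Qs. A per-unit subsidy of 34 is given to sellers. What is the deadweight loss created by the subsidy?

Deadweight loss = 1224

Pre-subsidy: 92.5 - 0.25Q = 484/9 + (2/9)Q gives Q* = 82 and P* = 72.
With the subsidy, sellers receive Ps = Pb + 34 for each unit, where Pb is the price buyers pay.
On the curves, Pb = 92.5 - 0.25Q and Ps = 484/9 + (2/9)Q; the wedge Ps − Pb = 34 gives 484/9 + (2/9)Q − (92.5 - 0.25Q) = 34, so Q' = 154.
Then Pb = 92.5 − 0.25·154 = 54 and Ps = 484/9 + (2/9)·154 = 88.
The subsidy expands output by 154 − 82 = 72 past the efficient level; on those units the gap between marginal cost and willingness to pay runs from 0 up to 34.
DWL = ½ × 34 × 72 = 1224.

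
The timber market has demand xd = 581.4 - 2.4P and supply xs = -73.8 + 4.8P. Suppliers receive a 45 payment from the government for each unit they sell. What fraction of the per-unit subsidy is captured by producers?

Pre-subsidy: 581.4 - 2.4P = -73.8 + 4.8P gives P* = 91, x* = 363.
With the subsidy, sellers receive Ps = Pb + 45 for each unit, where Pb is the price buyers pay.
Supply in terms of Pb becomes xs = -73.8 + 4.8(Pb + 45) = 142.2 + 4.8Pb. Setting this equal to demand: 581.4 - 2.4Pb = 142.2 + 4.8Pb, so Pb = 61.
Sellers receive Ps = 61 + 45 = 106; x' = 581.4 − 2.4·61 = 435.
Buyers' price falls by P* − Pb = 91 − 61 = 30; sellers' price rises by Ps − P* = 106 − 91 = 15.
So producers capture 15/45 = 1/3 of each unit of subsidy.

Producer share = 1/3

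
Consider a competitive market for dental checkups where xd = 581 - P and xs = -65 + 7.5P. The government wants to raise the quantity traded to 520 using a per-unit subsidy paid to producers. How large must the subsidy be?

At x = 520, invert demand for the buyer price: Pb = (581 − 520)/1 = 61; invert supply for the seller price: Ps = (520 − (-65))/7.5 = 78.
The subsidy must fill the gap: s = Ps − Pb = 78 − 61 = 17.

Required subsidy s = 17 per unit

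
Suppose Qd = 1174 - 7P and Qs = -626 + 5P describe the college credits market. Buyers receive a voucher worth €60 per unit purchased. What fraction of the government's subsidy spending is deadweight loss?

DWL / government spending = 175/598

Pre-subsidy: 1174 - 7P = -626 + 5P gives P* = 150, Q* = 124.
With the rebate, buyers effectively pay Pb = Ps − 60, where Ps is the price sellers receive.
Demand in terms of Ps becomes Qd = 1174 − 7(Ps − 60) = 1594 - 7Ps. Setting this equal to supply: 1594 - 7Ps = -626 + 5Ps, so Ps = 185.
Buyers pay Pb = 185 − 60 = 125; Q' = -626 + 5·185 = 299.
ΔCS = ½(124 + 299)(150 − 125) = 5287.5; ΔPS = ½(124 + 299)(185 − 150) = 7402.5.
Government spending = 60 × 299 = 17940.
DWL = ½ × 60 × (299 − 124) = 5250; fraction = 5250 / 17940 = 175/598.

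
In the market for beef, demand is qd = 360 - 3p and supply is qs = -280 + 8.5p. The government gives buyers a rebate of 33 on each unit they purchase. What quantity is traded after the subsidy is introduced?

Pre-subsidy: 360 - 3p = -280 + 8.5p gives p* = 1280/23, q* = 4440/23.
With the rebate, buyers effectively pay pb = ps − 33, where ps is the price sellers receive.
Demand in terms of ps becomes qd = 360 − 3(ps − 33) = 459 - 3ps. Setting this equal to supply: 459 - 3ps = -280 + 8.5ps, so ps = 1478/23.
Buyers pay pb = 1478/23 − 33 = 719/23; q' = -280 + 8.5·(1478/23) = 6123/23.

q' = 6123/23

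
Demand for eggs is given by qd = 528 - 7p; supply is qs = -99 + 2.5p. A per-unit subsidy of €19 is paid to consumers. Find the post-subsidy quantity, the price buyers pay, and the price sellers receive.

q' = 101; buyers pay €61; sellers receive €80

Pre-subsidy: 528 - 7p = -99 + 2.5p gives p* = 66, q* = 66.
With the rebate, buyers effectively pay pb = ps − 19, where ps is the price sellers receive.
Demand in terms of ps becomes qd = 528 − 7(ps − 19) = 661 - 7ps. Setting this equal to supply: 661 - 7ps = -99 + 2.5ps, so ps = 80.
Buyers pay pb = 80 − 19 = 61; q' = -99 + 2.5·80 = 101.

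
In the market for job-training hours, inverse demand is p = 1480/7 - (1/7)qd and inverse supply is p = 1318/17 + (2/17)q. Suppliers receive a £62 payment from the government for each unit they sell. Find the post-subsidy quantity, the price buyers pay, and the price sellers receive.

Pre-subsidy: 1480/7 - (1/7)q = 1318/17 + (2/17)q gives q* = 514 and p* = 138.
With the subsidy, sellers receive ps = pb + 62 for each unit, where pb is the price buyers pay.
On the curves, pb = 1480/7 - (1/7)q and ps = 1318/17 + (2/17)q; the wedge ps − pb = 62 gives 1318/17 + (2/17)q − (1480/7 - (1/7)q) = 62, so q' = 752.
Then pb = 1480/7 − (1/7)·752 = 104 and ps = 1318/17 + (2/17)·752 = 166.

q' = 752; buyers pay £104; sellers receive £166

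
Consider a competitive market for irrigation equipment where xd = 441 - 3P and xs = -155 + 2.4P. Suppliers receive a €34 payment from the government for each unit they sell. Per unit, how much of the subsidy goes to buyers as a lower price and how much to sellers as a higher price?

Buyers gain 136/9 per unit; sellers gain 170/9 per unit

Pre-subsidy: 441 - 3P = -155 + 2.4P gives P* = 2980/27, x* = 989/9.
With the subsidy, sellers receive Ps = Pb + 34 for each unit, where Pb is the price buyers pay.
Supply in terms of Pb becomes xs = -155 + 2.4(Pb + 34) = -73.4 + 2.4Pb. Setting this equal to demand: 441 - 3Pb = -73.4 + 2.4Pb, so Pb = 2572/27.
Sellers receive Ps = 2572/27 + 34 = 3490/27; x' = 441 − 3·(2572/27) = 1397/9.
Buyers' price falls by P* − Pb = 2980/27 − 2572/27 = 136/9; sellers' price rises by Ps − P* = 3490/27 − 2980/27 = 170/9.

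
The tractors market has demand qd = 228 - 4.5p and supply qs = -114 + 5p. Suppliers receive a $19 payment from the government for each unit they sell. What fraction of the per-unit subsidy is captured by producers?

Producer share = 9/19

Pre-subsidy: 228 - 4.5p = -114 + 5p gives p* = 36, q* = 66.
With the subsidy, sellers receive ps = pb + 19 for each unit, where pb is the price buyers pay.
Supply in terms of pb becomes qs = -114 + 5(pb + 19) = -19 + 5pb. Setting this equal to demand: 228 - 4.5pb = -19 + 5pb, so pb = 26.
Sellers receive ps = 26 + 19 = 45; q' = 228 − 4.5·26 = 111.
Buyers' price falls by p* − pb = 36 − 26 = 10; sellers' price rises by ps − p* = 45 − 36 = 9.
So producers capture 9/19 = 9/19 of each unit of subsidy.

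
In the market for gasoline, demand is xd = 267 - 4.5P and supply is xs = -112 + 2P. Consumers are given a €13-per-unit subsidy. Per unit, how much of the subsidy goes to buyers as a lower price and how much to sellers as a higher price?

Pre-subsidy: 267 - 4.5P = -112 + 2P gives P* = 758/13, x* = 60/13.
With the rebate, buyers effectively pay Pb = Ps − 13, where Ps is the price sellers receive.
Demand in terms of Ps becomes xd = 267 − 4.5(Ps − 13) = 325.5 - 4.5Ps. Setting this equal to supply: 325.5 - 4.5Ps = -112 + 2Ps, so Ps = 875/13.
Buyers pay Pb = 875/13 − 13 = 706/13; x' = -112 + 2·(875/13) = 294/13.
Buyers' price falls by P* − Pb = 758/13 − 706/13 = 4; sellers' price rises by Ps − P* = 875/13 − 758/13 = 9.

Buyers gain €4 per unit; sellers gain €9 per unit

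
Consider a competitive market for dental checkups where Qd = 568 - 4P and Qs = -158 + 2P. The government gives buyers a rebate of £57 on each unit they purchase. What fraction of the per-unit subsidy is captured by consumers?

Consumer share = 1/3

Pre-subsidy: 568 - 4P = -158 + 2P gives P* = 121, Q* = 84.
With the rebate, buyers effectively pay Pb = Ps − 57, where Ps is the price sellers receive.
Demand in terms of Ps becomes Qd = 568 − 4(Ps − 57) = 796 - 4Ps. Setting this equal to supply: 796 - 4Ps = -158 + 2Ps, so Ps = 159.
Buyers pay Pb = 159 − 57 = 102; Q' = -158 + 2·159 = 160.
Buyers' price falls by P* − Pb = 121 − 102 = 19; sellers' price rises by Ps − P* = 159 − 121 = 38.
So consumers capture 19/57 = 1/3 of each unit of subsidy.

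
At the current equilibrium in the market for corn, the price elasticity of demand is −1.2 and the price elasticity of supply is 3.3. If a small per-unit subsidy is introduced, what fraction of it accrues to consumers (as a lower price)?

For a small subsidy around the equilibrium, the benefit split depends on the relative slopes, which at a point are proportional to the elasticities.
Buyer share = εs/(εs + |εd|) = 3.3/(3.3 + 1.2) = 11/15; seller share = |εd|/(εs + |εd|) = 4/15.

Consumer share = 11/15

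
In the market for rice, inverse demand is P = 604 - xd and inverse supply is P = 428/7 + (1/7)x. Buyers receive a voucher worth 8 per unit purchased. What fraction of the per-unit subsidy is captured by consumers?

Consumer share = 0.875

Pre-subsidy: 604 - x = 428/7 + (1/7)x gives x* = 475 and P* = 129.
With the rebate, buyers effectively pay Pb = Ps − 8, where Ps is the price sellers receive.
On the curves, Pb = 604 - x and Ps = 428/7 + (1/7)x; the wedge Ps − Pb = 8 gives 428/7 + (1/7)x − (604 - x) = 8, so x' = 482.
Then Pb = 604 − 1·482 = 122 and Ps = 428/7 + (1/7)·482 = 130.
Buyers' price falls by P* − Pb = 129 − 122 = 7; sellers' price rises by Ps − P* = 130 − 129 = 1.
So consumers capture 7/8 = 0.875 of each unit of subsidy.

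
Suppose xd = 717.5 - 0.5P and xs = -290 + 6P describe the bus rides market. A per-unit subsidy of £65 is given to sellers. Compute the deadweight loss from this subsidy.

Deadweight loss = £975

Pre-subsidy: 717.5 - 0.5P = -290 + 6P gives P* = 155, x* = 640.
With the subsidy, sellers receive Ps = Pb + 65 for each unit, where Pb is the price buyers pay.
Supply in terms of Pb becomes xs = -290 + 6(Pb + 65) = 100 + 6Pb. Setting this equal to demand: 717.5 - 0.5Pb = 100 + 6Pb, so Pb = 95.
Sellers receive Ps = 95 + 65 = 160; x' = 717.5 − 0.5·95 = 670.
The subsidy expands output by 670 − 640 = 30 past the efficient level; on those units the gap between marginal cost and willingness to pay runs from 0 up to 65.
DWL = ½ × 65 × 30 = 975.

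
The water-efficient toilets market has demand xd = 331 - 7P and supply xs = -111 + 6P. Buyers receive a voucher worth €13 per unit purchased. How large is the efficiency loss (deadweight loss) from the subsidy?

Pre-subsidy: 331 - 7P = -111 + 6P gives P* = 34, x* = 93.
With the rebate, buyers effectively pay Pb = Ps − 13, where Ps is the price sellers receive.
Demand in terms of Ps becomes xd = 331 − 7(Ps − 13) = 422 - 7Ps. Setting this equal to supply: 422 - 7Ps = -111 + 6Ps, so Ps = 41.
Buyers pay Pb = 41 − 13 = 28; x' = -111 + 6·41 = 135.
The subsidy expands output by 135 − 93 = 42 past the efficient level; on those units the gap between marginal cost and willingness to pay runs from 0 up to 13.
DWL = ½ × 13 × 42 = 273.

Deadweight loss = €273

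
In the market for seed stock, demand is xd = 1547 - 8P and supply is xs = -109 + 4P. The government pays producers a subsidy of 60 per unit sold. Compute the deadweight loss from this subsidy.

Pre-subsidy: 1547 - 8P = -109 + 4P gives P* = 138, x* = 443.
With the subsidy, sellers receive Ps = Pb + 60 for each unit, where Pb is the price buyers pay.
Supply in terms of Pb becomes xs = -109 + 4(Pb + 60) = 131 + 4Pb. Setting this equal to demand: 1547 - 8Pb = 131 + 4Pb, so Pb = 118.
Sellers receive Ps = 118 + 60 = 178; x' = 1547 − 8·118 = 603.
The subsidy expands output by 603 − 443 = 160 past the efficient level; on those units the gap between marginal cost and willingness to pay runs from 0 up to 60.
DWL = ½ × 60 × 160 = 4800.

Deadweight loss = 4800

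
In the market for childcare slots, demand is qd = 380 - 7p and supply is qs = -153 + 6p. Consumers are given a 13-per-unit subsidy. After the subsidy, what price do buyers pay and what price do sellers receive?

Buyers pay 35; sellers receive 48

Pre-subsidy: 380 - 7p = -153 + 6p gives p* = 41, q* = 93.
With the rebate, buyers effectively pay pb = ps − 13, where ps is the price sellers receive.
Demand in terms of ps becomes qd = 380 − 7(ps − 13) = 471 - 7ps. Setting this equal to supply: 471 - 7ps = -153 + 6ps, so ps = 48.
Buyers pay pb = 48 − 13 = 35; q' = -153 + 6·48 = 135.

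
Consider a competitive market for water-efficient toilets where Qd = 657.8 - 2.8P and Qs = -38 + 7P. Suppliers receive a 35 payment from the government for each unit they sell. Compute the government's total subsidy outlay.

Pre-subsidy: 657.8 - 2.8P = -38 + 7P gives P* = 71, Q* = 459.
With the subsidy, sellers receive Ps = Pb + 35 for each unit, where Pb is the price buyers pay.
Supply in terms of Pb becomes Qs = -38 + 7(Pb + 35) = 207 + 7Pb. Setting this equal to demand: 657.8 - 2.8Pb = 207 + 7Pb, so Pb = 46.
Sellers receive Ps = 46 + 35 = 81; Q' = 657.8 − 2.8·46 = 529.
Government outlay = subsidy × quantity = 35 × 529 = 18515.

Government cost = 18515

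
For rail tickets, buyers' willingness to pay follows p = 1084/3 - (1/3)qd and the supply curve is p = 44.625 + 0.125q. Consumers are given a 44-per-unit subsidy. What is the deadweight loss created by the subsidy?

Deadweight loss = 2112

Pre-subsidy: 1084/3 - (1/3)q = 44.625 + 0.125q gives q* = 691 and p* = 131.
With the rebate, buyers effectively pay pb = ps − 44, where ps is the price sellers receive.
On the curves, pb = 1084/3 - (1/3)q and ps = 44.625 + 0.125q; the wedge ps − pb = 44 gives 44.625 + 0.125q − (1084/3 - (1/3)q) = 44, so q' = 787.
Then pb = 1084/3 − (1/3)·787 = 99 and ps = 44.625 + 0.125·787 = 143.
The subsidy expands output by 787 − 691 = 96 past the efficient level; on those units the gap between marginal cost and willingness to pay runs from 0 up to 44.
DWL = ½ × 44 × 96 = 2112.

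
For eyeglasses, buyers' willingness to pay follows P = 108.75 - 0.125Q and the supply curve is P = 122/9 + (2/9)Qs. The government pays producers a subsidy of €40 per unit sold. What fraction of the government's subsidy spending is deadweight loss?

DWL / government spending = 720/4867

Pre-subsidy: 108.75 - 0.125Q = 122/9 + (2/9)Q gives Q* = 274.16 and P* = 74.48.
With the subsidy, sellers receive Ps = Pb + 40 for each unit, where Pb is the price buyers pay.
On the curves, Pb = 108.75 - 0.125Q and Ps = 122/9 + (2/9)Q; the wedge Ps − Pb = 40 gives 122/9 + (2/9)Q − (108.75 - 0.125Q) = 40, so Q' = 389.36.
Then Pb = 108.75 − 0.125·389.36 = 60.08 and Ps = 122/9 + (2/9)·389.36 = 100.08.
ΔCS = ½(274.16 + 389.36)(74.48 − 60.08) = 4777.344; ΔPS = ½(274.16 + 389.36)(100.08 − 74.48) = 8493.056.
Government spending = 40 × 389.36 = 15574.4.
DWL = ½ × 40 × (389.36 − 274.16) = 2304; fraction = 2304 / 15574.4 = 720/4867.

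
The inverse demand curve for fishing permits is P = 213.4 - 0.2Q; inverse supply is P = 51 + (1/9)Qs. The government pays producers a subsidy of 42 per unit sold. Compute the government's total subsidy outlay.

Pre-subsidy: 213.4 - 0.2Q = 51 + (1/9)Q gives Q* = 522 and P* = 109.
With the subsidy, sellers receive Ps = Pb + 42 for each unit, where Pb is the price buyers pay.
On the curves, Pb = 213.4 - 0.2Q and Ps = 51 + (1/9)Q; the wedge Ps − Pb = 42 gives 51 + (1/9)Q − (213.4 - 0.2Q) = 42, so Q' = 657.
Then Pb = 213.4 − 0.2·657 = 82 and Ps = 51 + (1/9)·657 = 124.
Government outlay = subsidy × quantity = 42 × 657 = 27594.

Government cost = 27594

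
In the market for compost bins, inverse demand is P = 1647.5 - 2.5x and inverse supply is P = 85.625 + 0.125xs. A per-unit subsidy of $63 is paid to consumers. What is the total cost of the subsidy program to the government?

Government cost = $38997

Pre-subsidy: 1647.5 - 2.5x = 85.625 + 0.125x gives x* = 595 and P* = 160.
With the rebate, buyers effectively pay Pb = Ps − 63, where Ps is the price sellers receive.
On the curves, Pb = 1647.5 - 2.5x and Ps = 85.625 + 0.125x; the wedge Ps − Pb = 63 gives 85.625 + 0.125x − (1647.5 - 2.5x) = 63, so x' = 619.
Then Pb = 1647.5 − 2.5·619 = 100 and Ps = 85.625 + 0.125·619 = 163.
Government outlay = subsidy × quantity = 63 × 619 = 38997.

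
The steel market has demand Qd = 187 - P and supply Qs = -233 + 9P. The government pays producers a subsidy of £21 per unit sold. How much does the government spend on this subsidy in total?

Pre-subsidy: 187 - P = -233 + 9P gives P* = 42, Q* = 145.
With the subsidy, sellers receive Ps = Pb + 21 for each unit, where Pb is the price buyers pay.
Supply in terms of Pb becomes Qs = -233 + 9(Pb + 21) = -44 + 9Pb. Setting this equal to demand: 187 - Pb = -44 + 9Pb, so Pb = 23.1.
Sellers receive Ps = 23.1 + 21 = 44.1; Q' = 187 − 1·23.1 = 163.9.
Government outlay = subsidy × quantity = 21 × 163.9 = 3441.9.

Government cost = £3441.9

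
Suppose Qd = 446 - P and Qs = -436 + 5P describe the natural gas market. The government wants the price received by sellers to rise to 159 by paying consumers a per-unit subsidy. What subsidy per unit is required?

Required subsidy s = 72 per unit

At a seller price of 159, quantity supplied is -436 + 5·159 = 359.
Buyers absorb 359 only when they pay Pb with 446 − 1·Pb = 359, i.e. Pb = 87.
s = Ps − Pb = 159 − 87 = 72.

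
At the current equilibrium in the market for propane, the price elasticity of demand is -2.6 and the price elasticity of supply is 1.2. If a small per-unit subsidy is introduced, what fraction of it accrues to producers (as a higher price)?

Producer share = 13/19

For a small subsidy around the equilibrium, the benefit split depends on the relative slopes, which at a point are proportional to the elasticities.
Buyer share = εs/(εs + |εd|) = 1.2/(1.2 + 2.6) = 6/19; seller share = |εd|/(εs + |εd|) = 13/19.
So producers capture 13/19 of the subsidy.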